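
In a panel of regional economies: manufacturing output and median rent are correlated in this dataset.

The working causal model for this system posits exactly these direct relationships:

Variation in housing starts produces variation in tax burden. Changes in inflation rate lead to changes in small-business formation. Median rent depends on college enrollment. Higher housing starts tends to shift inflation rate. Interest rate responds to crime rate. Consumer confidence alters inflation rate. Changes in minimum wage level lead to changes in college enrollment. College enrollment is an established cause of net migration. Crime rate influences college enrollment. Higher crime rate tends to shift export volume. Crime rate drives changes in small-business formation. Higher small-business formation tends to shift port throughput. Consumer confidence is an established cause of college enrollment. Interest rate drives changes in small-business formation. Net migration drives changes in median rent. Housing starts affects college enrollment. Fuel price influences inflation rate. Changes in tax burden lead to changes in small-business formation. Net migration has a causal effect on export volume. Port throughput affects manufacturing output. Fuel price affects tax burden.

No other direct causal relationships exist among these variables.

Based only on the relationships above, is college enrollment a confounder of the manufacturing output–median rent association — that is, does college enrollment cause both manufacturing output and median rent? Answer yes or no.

no

College enrollment has no stated causal path to manufacturing output. A confounder must cause both variables, so college enrollment does not qualify.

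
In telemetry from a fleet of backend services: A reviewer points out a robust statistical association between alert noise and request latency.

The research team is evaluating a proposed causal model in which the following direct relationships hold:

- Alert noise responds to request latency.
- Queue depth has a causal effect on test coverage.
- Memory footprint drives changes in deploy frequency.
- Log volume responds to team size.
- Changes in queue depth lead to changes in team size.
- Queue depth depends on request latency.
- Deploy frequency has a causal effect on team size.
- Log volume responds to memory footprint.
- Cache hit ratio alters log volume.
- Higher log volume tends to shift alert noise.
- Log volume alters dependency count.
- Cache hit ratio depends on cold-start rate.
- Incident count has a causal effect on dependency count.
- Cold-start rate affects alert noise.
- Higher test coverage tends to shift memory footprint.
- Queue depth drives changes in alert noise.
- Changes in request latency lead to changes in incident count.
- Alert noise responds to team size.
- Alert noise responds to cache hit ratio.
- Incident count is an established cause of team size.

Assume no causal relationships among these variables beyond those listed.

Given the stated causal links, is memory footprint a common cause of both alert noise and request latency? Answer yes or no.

Memory footprint has no stated causal path to request latency. A confounder must cause both variables, so memory footprint does not qualify.

no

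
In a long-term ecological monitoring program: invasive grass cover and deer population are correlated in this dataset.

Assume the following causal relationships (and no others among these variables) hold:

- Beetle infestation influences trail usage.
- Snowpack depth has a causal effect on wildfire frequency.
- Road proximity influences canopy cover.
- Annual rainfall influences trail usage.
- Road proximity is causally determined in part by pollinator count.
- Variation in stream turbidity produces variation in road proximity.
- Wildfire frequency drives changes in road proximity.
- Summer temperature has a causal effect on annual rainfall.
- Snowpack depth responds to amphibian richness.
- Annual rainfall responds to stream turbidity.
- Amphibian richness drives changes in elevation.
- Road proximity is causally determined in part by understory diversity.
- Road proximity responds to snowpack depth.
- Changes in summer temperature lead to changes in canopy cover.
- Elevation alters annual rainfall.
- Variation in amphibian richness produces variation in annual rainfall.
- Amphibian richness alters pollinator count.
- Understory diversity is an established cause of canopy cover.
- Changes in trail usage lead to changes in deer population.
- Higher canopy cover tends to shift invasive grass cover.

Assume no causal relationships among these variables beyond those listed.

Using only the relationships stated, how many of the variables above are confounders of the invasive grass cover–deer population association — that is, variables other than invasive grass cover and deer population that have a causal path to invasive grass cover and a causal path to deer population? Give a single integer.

3

The common causes are: amphibian richness (to invasive grass cover via amphibian richness → pollinator count → road proximity → canopy cover → invasive grass cover; to deer population via amphibian richness → annual rainfall → trail usage → deer population); stream turbidity (to invasive grass cover via stream turbidity → road proximity → canopy cover → invasive grass cover; to deer population via stream turbidity → annual rainfall → trail usage → deer population); summer temperature (to invasive grass cover via summer temperature → canopy cover → invasive grass cover; to deer population via summer temperature → annual rainfall → trail usage → deer population).
Every other variable lacks a causal path to at least one of invasive grass cover and deer population.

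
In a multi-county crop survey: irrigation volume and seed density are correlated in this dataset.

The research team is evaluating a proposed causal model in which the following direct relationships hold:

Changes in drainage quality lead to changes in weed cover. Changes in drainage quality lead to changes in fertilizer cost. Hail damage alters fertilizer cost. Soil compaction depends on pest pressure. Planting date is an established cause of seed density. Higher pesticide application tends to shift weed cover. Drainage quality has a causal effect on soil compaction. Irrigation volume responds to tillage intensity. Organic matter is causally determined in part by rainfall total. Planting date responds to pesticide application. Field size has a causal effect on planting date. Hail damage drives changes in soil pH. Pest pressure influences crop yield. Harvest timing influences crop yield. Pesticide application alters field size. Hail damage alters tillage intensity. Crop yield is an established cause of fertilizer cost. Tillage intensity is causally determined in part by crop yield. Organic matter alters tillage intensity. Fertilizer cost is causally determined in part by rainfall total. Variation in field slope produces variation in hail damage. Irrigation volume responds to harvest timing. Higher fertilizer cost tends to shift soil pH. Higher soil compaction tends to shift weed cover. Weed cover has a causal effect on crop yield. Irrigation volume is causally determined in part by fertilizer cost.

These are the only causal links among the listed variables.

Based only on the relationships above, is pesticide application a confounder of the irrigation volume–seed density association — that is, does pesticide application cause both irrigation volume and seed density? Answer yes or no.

yes

Pesticide application has a causal path to irrigation volume (pesticide application → weed cover → crop yield → fertilizer cost → irrigation volume) and to seed density (pesticide application → planting date → seed density), so it is a common cause of both — a confounder.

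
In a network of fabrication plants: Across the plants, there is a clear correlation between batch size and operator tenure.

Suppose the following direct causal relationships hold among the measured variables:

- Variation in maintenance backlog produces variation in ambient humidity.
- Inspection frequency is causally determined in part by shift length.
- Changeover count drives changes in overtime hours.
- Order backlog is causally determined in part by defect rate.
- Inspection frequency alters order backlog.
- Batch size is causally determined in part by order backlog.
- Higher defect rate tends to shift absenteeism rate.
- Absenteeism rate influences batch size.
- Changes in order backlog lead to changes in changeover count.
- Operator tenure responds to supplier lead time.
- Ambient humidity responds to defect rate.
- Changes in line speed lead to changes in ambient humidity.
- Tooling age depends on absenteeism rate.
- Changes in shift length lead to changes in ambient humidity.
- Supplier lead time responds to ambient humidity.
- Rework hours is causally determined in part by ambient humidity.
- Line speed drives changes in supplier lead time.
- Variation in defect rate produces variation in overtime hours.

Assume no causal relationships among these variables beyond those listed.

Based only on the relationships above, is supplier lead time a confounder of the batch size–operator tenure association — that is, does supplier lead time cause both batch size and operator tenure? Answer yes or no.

Supplier lead time has no stated causal path to batch size. A confounder must cause both variables, so supplier lead time does not qualify.

no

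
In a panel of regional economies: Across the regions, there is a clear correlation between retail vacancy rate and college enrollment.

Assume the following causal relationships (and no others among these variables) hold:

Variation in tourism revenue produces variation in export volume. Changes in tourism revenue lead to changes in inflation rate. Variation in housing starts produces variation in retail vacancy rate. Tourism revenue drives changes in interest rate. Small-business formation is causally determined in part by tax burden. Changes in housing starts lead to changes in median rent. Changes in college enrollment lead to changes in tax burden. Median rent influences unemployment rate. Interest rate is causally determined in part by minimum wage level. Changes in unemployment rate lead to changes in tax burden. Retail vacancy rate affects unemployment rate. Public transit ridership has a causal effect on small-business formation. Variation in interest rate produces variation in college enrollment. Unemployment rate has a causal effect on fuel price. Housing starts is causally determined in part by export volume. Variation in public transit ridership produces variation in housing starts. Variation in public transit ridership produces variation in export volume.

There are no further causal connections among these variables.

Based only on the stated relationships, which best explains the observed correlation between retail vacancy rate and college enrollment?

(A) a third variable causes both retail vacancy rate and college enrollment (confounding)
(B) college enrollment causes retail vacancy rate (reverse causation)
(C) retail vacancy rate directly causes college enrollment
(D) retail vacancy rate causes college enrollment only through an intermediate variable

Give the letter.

A

Tourism revenue causes retail vacancy rate (tourism revenue → export volume → housing starts → retail vacancy rate) and college enrollment (tourism revenue → interest rate → college enrollment) — a common cause creating the correlation.
There is no stated path from retail vacancy rate to college enrollment or from college enrollment to retail vacancy rate, so neither direct nor reverse causation applies.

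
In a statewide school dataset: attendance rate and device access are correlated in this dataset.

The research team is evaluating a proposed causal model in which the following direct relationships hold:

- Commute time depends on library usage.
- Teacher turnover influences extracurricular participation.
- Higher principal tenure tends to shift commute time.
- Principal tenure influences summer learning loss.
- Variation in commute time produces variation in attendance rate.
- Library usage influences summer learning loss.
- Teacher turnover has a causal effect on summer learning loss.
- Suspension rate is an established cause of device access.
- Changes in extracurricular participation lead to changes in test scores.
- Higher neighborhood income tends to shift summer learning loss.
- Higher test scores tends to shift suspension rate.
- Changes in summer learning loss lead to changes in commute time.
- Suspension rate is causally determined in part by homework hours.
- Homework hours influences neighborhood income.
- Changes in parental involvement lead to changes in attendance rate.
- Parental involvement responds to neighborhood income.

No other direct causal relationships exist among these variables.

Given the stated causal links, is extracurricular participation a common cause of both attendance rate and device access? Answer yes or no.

no

Extracurricular participation has no stated causal path to attendance rate. A confounder must cause both variables, so extracurricular participation does not qualify.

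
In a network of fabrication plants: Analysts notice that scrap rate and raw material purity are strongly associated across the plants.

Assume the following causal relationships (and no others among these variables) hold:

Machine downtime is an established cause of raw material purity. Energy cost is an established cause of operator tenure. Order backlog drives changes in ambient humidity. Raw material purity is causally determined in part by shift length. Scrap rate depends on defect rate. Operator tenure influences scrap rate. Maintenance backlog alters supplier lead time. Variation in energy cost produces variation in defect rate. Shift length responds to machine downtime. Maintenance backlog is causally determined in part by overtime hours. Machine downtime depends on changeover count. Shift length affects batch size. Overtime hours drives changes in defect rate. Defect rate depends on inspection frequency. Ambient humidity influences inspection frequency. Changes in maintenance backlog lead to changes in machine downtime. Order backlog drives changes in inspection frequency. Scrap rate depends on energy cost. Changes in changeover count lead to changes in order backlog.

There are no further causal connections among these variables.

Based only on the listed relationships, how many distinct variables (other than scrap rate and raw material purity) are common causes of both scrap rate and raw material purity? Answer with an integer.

2

The common causes are: changeover count (to scrap rate via changeover count → order backlog → inspection frequency → defect rate → scrap rate; to raw material purity via changeover count → machine downtime → raw material purity); overtime hours (to scrap rate via overtime hours → defect rate → scrap rate; to raw material purity via overtime hours → maintenance backlog → machine downtime → raw material purity).
Every other variable lacks a causal path to at least one of scrap rate and raw material purity.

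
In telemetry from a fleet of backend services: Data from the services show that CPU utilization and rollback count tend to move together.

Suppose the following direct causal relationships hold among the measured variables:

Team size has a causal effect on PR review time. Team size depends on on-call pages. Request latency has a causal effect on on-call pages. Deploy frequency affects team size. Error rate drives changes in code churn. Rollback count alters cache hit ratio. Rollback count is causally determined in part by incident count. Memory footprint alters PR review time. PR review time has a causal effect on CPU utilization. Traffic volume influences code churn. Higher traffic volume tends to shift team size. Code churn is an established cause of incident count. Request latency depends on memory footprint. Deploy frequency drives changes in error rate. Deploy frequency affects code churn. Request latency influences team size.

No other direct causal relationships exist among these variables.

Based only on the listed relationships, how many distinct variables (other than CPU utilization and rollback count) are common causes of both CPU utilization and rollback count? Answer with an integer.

The common causes are: deploy frequency (to CPU utilization via deploy frequency → team size → PR review time → CPU utilization; to rollback count via deploy frequency → code churn → incident count → rollback count); traffic volume (to CPU utilization via traffic volume → team size → PR review time → CPU utilization; to rollback count via traffic volume → code churn → incident count → rollback count).
Every other variable lacks a causal path to at least one of CPU utilization and rollback count.

2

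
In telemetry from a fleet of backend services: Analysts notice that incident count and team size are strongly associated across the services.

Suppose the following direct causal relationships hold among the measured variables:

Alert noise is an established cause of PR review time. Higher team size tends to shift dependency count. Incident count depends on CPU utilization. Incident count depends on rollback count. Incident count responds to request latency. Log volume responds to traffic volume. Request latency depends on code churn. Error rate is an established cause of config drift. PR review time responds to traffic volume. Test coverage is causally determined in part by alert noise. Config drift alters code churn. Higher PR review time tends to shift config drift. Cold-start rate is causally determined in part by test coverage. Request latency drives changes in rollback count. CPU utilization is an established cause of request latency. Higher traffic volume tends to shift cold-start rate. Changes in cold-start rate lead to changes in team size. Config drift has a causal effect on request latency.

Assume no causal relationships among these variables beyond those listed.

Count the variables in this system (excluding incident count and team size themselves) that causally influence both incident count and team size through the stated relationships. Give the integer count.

The common causes are: alert noise (to incident count via alert noise → PR review time → config drift → request latency → incident count; to team size via alert noise → test coverage → cold-start rate → team size); traffic volume (to incident count via traffic volume → PR review time → config drift → request latency → incident count; to team size via traffic volume → cold-start rate → team size).
Every other variable lacks a causal path to at least one of incident count and team size.

2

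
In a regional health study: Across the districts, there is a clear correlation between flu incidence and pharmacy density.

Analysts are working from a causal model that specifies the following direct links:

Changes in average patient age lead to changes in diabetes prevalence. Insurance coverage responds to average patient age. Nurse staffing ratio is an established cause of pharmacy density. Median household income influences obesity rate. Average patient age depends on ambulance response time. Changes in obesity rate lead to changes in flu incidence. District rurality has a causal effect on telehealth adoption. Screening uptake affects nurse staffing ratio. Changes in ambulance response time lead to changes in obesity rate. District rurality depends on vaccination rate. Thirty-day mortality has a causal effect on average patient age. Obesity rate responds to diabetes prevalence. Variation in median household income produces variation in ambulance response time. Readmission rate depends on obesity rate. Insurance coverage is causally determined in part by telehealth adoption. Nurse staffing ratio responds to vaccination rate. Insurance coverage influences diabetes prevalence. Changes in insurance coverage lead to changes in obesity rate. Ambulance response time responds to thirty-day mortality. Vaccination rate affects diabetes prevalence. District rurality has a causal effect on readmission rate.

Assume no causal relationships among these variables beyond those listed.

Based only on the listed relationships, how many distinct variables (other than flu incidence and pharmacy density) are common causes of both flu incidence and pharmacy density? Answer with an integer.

The common causes are: vaccination rate (to flu incidence via vaccination rate → diabetes prevalence → obesity rate → flu incidence; to pharmacy density via vaccination rate → nurse staffing ratio → pharmacy density).
Every other variable lacks a causal path to at least one of flu incidence and pharmacy density.

1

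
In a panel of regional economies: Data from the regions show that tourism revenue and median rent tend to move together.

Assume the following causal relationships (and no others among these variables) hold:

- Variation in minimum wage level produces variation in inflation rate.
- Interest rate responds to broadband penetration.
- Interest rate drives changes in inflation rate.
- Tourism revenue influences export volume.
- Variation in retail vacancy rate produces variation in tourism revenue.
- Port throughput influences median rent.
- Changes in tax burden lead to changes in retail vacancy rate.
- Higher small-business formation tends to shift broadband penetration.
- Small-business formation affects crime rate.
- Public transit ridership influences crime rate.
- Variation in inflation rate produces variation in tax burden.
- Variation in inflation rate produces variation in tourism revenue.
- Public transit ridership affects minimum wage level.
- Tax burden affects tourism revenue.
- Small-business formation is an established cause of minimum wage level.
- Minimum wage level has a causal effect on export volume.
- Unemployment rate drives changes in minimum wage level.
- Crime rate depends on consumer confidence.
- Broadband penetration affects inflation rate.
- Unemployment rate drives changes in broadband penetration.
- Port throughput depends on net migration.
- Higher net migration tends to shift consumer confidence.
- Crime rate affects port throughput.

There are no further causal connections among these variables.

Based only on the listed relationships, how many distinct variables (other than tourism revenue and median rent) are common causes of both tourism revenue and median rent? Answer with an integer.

2

The common causes are: public transit ridership (to tourism revenue via public transit ridership → minimum wage level → inflation rate → tourism revenue; to median rent via public transit ridership → crime rate → port throughput → median rent); small-business formation (to tourism revenue via small-business formation → minimum wage level → inflation rate → tourism revenue; to median rent via small-business formation → crime rate → port throughput → median rent).
Every other variable lacks a causal path to at least one of tourism revenue and median rent.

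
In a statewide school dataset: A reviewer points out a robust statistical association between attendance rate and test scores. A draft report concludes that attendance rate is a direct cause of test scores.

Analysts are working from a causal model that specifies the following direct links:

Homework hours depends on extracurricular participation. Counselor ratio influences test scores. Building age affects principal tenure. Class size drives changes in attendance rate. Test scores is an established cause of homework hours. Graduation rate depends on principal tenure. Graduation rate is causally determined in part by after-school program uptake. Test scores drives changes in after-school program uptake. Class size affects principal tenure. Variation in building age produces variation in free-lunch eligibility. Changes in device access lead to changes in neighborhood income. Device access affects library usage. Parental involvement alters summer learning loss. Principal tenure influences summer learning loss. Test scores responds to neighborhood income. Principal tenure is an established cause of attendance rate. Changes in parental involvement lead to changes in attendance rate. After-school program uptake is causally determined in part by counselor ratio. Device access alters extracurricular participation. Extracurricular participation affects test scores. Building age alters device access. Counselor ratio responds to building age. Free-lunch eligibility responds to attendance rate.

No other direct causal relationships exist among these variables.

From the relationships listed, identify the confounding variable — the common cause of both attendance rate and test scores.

Building age has a causal path to attendance rate (building age → principal tenure → attendance rate) and a separate causal path to test scores (building age → counselor ratio → test scores), so it is a common cause of both.
No stated relationship gives attendance rate a causal route to test scores, so the correlation is explained by the shared upstream cause rather than a direct effect.

building age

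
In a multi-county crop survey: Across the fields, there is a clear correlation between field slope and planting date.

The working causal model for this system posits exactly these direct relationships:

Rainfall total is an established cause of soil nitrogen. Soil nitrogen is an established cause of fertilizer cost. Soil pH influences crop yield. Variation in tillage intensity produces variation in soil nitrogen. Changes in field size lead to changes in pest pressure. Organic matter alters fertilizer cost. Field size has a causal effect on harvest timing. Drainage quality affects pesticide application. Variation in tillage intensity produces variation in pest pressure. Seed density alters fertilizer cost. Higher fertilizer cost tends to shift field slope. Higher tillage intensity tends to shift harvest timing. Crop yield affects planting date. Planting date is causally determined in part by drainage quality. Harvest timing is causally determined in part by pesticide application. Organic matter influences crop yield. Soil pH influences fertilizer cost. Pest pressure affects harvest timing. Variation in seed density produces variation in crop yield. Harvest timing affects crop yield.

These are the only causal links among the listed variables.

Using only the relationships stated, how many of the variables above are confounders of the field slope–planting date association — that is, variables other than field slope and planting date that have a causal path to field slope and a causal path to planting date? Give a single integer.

The common causes are: organic matter (to field slope via organic matter → fertilizer cost → field slope; to planting date via organic matter → crop yield → planting date); seed density (to field slope via seed density → fertilizer cost → field slope; to planting date via seed density → crop yield → planting date); soil pH (to field slope via soil pH → fertilizer cost → field slope; to planting date via soil pH → crop yield → planting date); tillage intensity (to field slope via tillage intensity → soil nitrogen → fertilizer cost → field slope; to planting date via tillage intensity → harvest timing → crop yield → planting date).
Every other variable lacks a causal path to at least one of field slope and planting date.

4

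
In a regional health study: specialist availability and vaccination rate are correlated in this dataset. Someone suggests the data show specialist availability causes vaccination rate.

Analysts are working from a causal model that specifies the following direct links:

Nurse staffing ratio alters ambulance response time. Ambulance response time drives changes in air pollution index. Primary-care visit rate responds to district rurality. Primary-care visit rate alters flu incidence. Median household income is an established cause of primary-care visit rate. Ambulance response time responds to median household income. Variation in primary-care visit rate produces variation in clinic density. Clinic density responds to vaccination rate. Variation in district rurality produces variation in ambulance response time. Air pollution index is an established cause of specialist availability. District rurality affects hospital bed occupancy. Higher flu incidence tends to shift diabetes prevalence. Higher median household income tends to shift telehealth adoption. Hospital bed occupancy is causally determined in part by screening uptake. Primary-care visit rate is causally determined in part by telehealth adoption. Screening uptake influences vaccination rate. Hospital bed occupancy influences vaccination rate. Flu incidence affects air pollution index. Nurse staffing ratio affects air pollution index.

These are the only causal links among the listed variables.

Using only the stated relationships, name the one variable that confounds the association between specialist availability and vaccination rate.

District rurality has a causal path to specialist availability (district rurality → ambulance response time → air pollution index → specialist availability) and a separate causal path to vaccination rate (district rurality → hospital bed occupancy → vaccination rate), so it is a common cause of both.
No stated relationship gives specialist availability a causal route to vaccination rate, so the correlation is explained by the shared upstream cause rather than a direct effect.

district rurality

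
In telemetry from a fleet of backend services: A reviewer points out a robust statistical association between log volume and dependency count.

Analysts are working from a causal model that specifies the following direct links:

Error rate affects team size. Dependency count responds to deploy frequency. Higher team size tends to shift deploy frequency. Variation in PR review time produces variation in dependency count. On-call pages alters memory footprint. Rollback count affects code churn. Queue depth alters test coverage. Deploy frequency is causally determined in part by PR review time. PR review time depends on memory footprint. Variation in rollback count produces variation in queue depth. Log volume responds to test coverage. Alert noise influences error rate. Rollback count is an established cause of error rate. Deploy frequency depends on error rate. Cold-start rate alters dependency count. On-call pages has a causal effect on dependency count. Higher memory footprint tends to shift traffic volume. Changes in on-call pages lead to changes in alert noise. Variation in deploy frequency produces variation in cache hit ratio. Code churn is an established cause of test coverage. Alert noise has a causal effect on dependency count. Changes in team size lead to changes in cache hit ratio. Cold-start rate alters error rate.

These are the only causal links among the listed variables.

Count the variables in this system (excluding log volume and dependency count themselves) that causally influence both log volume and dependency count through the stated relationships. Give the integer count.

The common causes are: rollback count (to log volume via rollback count → code churn → test coverage → log volume; to dependency count via rollback count → error rate → deploy frequency → dependency count).
Every other variable lacks a causal path to at least one of log volume and dependency count.

1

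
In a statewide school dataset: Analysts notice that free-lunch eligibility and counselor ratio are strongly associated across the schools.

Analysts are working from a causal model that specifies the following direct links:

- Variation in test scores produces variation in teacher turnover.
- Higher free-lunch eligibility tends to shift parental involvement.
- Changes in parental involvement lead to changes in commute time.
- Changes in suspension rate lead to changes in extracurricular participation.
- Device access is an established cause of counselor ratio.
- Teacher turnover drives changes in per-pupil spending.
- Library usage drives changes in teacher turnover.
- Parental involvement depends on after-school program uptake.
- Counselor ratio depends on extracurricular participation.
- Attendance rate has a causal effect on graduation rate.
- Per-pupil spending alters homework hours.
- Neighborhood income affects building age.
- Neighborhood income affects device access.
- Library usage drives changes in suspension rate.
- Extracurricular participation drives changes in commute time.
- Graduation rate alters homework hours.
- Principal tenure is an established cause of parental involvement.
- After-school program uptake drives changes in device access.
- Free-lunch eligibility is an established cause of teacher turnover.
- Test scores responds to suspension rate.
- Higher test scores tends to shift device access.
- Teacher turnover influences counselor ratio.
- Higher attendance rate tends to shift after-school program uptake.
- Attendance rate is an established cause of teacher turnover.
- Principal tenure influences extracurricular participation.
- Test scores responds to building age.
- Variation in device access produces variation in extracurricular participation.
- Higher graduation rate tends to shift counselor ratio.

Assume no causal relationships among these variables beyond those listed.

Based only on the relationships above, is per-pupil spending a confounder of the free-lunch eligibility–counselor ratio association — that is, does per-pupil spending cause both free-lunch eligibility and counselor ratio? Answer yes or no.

no

Per-pupil spending has no stated causal path to either free-lunch eligibility or counselor ratio. A confounder must cause both variables, so per-pupil spending does not qualify.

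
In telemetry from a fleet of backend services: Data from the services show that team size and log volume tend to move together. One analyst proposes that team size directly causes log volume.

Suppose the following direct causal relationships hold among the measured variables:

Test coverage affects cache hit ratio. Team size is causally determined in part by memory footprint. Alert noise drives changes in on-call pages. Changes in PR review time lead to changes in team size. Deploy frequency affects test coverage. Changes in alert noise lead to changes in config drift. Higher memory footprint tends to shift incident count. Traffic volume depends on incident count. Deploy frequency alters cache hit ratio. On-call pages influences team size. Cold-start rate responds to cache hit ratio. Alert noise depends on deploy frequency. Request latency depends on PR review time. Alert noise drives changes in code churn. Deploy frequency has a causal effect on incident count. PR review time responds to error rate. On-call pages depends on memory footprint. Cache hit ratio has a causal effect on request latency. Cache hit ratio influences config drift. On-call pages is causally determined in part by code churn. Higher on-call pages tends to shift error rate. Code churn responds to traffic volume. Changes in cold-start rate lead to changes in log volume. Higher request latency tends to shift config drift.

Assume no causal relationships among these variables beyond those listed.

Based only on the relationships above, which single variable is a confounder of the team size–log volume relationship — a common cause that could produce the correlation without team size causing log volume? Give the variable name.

Deploy frequency has a causal path to team size (deploy frequency → alert noise → on-call pages → team size) and a separate causal path to log volume (deploy frequency → cache hit ratio → cold-start rate → log volume), so it is a common cause of both.
No stated relationship gives team size a causal route to log volume, so the correlation is explained by the shared upstream cause rather than a direct effect.

deploy frequency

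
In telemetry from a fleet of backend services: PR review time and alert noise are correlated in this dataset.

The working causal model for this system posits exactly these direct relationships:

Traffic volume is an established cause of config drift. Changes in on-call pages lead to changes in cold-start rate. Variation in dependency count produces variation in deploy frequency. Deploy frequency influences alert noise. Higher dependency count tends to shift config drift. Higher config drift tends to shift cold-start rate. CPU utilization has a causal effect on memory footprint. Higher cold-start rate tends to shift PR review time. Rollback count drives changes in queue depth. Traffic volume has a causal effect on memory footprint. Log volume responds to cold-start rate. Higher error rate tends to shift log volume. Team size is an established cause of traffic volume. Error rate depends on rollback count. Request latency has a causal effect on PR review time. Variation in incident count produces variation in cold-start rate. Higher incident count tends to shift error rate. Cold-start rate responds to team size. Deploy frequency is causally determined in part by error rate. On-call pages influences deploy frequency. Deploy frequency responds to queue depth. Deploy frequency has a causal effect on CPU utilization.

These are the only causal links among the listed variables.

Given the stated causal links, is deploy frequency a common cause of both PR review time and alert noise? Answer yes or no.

no

Deploy frequency has no stated causal path to PR review time. A confounder must cause both variables, so deploy frequency does not qualify.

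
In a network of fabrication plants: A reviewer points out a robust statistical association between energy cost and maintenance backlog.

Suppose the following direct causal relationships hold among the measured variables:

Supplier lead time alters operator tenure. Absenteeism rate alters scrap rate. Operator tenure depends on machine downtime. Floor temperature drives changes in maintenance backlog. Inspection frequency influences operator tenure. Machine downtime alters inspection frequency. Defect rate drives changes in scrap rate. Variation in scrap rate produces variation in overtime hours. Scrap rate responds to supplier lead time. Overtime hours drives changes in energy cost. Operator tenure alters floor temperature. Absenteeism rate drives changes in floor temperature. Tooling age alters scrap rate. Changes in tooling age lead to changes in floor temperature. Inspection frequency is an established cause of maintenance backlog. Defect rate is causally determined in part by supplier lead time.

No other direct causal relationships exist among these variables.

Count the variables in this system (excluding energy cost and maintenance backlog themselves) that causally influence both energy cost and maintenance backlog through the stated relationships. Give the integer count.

3

The common causes are: absenteeism rate (to energy cost via absenteeism rate → scrap rate → overtime hours → energy cost; to maintenance backlog via absenteeism rate → floor temperature → maintenance backlog); supplier lead time (to energy cost via supplier lead time → scrap rate → overtime hours → energy cost; to maintenance backlog via supplier lead time → operator tenure → floor temperature → maintenance backlog); tooling age (to energy cost via tooling age → scrap rate → overtime hours → energy cost; to maintenance backlog via tooling age → floor temperature → maintenance backlog).
Every other variable lacks a causal path to at least one of energy cost and maintenance backlog.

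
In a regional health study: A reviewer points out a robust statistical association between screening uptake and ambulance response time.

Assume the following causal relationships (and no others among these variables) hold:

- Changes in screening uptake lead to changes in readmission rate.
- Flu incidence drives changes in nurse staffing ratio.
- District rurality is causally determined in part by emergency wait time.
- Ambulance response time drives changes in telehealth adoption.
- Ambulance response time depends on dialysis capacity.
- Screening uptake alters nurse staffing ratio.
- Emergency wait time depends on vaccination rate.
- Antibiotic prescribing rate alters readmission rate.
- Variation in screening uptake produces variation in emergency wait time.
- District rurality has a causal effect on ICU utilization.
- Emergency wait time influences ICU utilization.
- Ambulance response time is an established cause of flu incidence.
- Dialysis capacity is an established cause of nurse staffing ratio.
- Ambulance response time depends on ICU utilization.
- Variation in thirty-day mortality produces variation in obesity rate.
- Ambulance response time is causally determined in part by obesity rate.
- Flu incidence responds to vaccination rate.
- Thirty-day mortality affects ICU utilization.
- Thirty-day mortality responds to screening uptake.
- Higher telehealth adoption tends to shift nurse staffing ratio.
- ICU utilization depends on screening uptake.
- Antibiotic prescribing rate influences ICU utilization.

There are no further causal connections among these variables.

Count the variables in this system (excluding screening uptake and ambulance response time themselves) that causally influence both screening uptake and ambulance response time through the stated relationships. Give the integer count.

No listed variable has a causal path to both screening uptake and ambulance response time, so there are no common causes.

0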